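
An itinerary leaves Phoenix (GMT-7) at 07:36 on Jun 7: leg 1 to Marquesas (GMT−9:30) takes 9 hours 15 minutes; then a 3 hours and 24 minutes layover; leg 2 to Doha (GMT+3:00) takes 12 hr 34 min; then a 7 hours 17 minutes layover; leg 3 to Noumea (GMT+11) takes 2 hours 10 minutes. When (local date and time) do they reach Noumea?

12:16 on June 9

Convert departure to UTC: 07:36 + 7:00 = 14:36 UTC on Jun 7.
Add 9 hours and 15 minutes leg 1 → 23:51 UTC.
Add 3 hours 24 minutes layover in Marquesas → 03:15 UTC (Jun 8).
Add 12 hours and 34 minutes leg 2 → 15:49 UTC.
Add 7 hours 17 minutes layover in Doha → 23:06 UTC.
Add 2 hours 10 minutes leg 3 → 01:16 UTC (Jun 9).
Noumea is UTC+11:00, so local arrival = 01:16 + 11:00 = 12:16 on Jun 9.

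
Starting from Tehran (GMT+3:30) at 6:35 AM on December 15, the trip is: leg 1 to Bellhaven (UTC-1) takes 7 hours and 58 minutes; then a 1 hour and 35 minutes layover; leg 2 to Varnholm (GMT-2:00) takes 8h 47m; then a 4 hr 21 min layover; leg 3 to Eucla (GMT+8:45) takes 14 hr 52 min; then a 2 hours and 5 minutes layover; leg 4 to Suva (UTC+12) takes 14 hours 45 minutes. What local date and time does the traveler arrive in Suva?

9:28 PM on December 17

Convert departure to UTC: 6:35 AM − 3:30 = 3:05 AM UTC on Dec 15.
Add 7 hours 58 minutes leg 1 → 11:03 AM UTC.
Add 1 hour 35 minutes layover in Bellhaven → 12:38 PM UTC.
Add 8 hours and 47 minutes leg 2 → 9:25 PM UTC.
Add 4 hours and 21 minutes layover in Varnholm → 1:46 AM UTC (Dec 16).
Add 14 hours and 52 minutes leg 3 → 4:38 PM UTC.
Add 2 hours 5 minutes layover in Eucla → 6:43 PM UTC.
Add 14 hours and 45 minutes leg 4 → 9:28 AM UTC (Dec 17).
Suva is UTC+12:00, so local arrival = 9:28 AM + 12:00 = 9:28 PM on Dec 17.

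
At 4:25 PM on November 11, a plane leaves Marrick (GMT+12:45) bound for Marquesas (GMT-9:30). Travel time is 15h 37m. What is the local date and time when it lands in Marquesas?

9:47 AM on November 11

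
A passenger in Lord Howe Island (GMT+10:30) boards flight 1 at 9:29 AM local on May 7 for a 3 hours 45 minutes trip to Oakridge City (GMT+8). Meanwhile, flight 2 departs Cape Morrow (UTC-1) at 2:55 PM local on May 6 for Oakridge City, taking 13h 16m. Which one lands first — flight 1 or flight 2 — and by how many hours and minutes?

Flight 1 in UTC: 9:29 AM − 10:30 = 10:59 PM on May 6.
+3 hours 45 minutes → arrive 2:44 AM UTC on May 7.
Flight 2 in UTC: 2:55 PM + 1:00 = 3:55 PM on May 6.
+13 hours 16 minutes → arrive 5:11 AM UTC on May 7.
Flight 1 lands earlier by 2 hours 27 minutes.

the first, by 2 hours 27 minutes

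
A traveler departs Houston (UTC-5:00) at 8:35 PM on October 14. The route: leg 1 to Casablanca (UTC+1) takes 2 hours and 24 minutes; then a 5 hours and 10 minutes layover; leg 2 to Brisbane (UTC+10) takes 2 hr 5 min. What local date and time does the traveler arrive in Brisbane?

9:14 PM on October 15

Convert departure to UTC: 8:35 PM + 5:00 = 1:35 AM UTC on Oct 15.
Add 2 hours and 24 minutes leg 1 → 3:59 AM UTC.
Add 5 hours 10 minutes layover in Casablanca → 9:09 AM UTC.
Add 2 hours and 5 minutes leg 2 → 11:14 AM UTC.
Brisbane is UTC+10:00, so local arrival = 11:14 AM + 10:00 = 9:14 PM on Oct 15.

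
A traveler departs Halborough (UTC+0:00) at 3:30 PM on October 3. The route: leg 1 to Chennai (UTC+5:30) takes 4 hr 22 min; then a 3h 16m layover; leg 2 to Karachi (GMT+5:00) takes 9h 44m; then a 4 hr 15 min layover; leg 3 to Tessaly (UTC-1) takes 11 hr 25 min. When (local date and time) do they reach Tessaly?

11:32 PM on October 4

Halborough is at UTC+0, so departure is already 3:30 PM UTC on Oct 3.
Add 4 hours 22 minutes leg 1 → 7:52 PM UTC.
Add 3 hours and 16 minutes layover in Chennai → 11:08 PM UTC.
Add 9 hours and 44 minutes leg 2 → 8:52 AM UTC (Oct 4).
Add 4 hours 15 minutes layover in Karachi → 1:07 PM UTC.
Add 11 hours 25 minutes leg 3 → 12:32 AM UTC (Oct 5).
Tessaly is UTC−1:00, so local arrival = 12:32 AM − 1:00 = 11:32 PM on Oct 4.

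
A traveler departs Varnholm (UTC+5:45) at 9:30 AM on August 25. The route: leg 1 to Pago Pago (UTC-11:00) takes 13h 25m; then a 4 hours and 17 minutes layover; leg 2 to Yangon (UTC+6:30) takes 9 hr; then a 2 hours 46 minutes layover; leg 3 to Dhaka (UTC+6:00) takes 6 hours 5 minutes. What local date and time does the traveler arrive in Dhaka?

9:18 PM on Aug 26

Convert departure to UTC: 9:30 AM − 5:45 = 3:45 AM UTC on Aug 25.
Add 13 hours and 25 minutes leg 1 → 5:10 PM UTC.
Add 4 hours 17 minutes layover in Pago Pago → 9:27 PM UTC.
Add 9 hours leg 2 → 6:27 AM UTC (Aug 26).
Add 2 hours 46 minutes layover in Yangon → 9:13 AM UTC.
Add 6 hours and 5 minutes leg 3 → 3:18 PM UTC.
Dhaka is UTC+6:00, so local arrival = 3:18 PM + 6:00 = 9:18 PM on Aug 26.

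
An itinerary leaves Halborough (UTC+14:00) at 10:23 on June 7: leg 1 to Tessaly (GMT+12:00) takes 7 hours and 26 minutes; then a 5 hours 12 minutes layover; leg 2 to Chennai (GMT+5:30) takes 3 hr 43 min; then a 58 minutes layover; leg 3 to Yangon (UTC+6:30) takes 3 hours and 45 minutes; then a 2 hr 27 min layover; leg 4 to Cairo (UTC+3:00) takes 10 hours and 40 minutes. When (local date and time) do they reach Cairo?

Convert departure to UTC: 10:23 − 14:00 = 20:23 UTC on Jun 6.
Add 7 hours and 26 minutes leg 1 → 03:49 UTC (Jun 7).
Add 5 hours 12 minutes layover in Tessaly → 09:01 UTC.
Add 3 hours and 43 minutes leg 2 → 12:44 UTC.
Add 58 minutes layover in Chennai → 13:42 UTC.
Add 3 hours and 45 minutes leg 3 → 17:27 UTC.
Add 2 hours and 27 minutes layover in Yangon → 19:54 UTC.
Add 10 hours 40 minutes leg 4 → 06:34 UTC (Jun 8).
Cairo is UTC+3:00, so local arrival = 06:34 + 3:00 = 09:34 on Jun 8.

09:34 on June 8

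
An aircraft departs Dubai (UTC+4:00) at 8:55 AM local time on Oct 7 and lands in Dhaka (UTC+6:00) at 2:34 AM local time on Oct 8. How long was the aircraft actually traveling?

15 hours 39 minutes

Departure in UTC: 8:55 AM − 4:00 = 4:55 AM on Oct 7.
Arrival in UTC: 2:34 AM − 6:00 = 8:34 PM on Oct 7.
Elapsed = 8:34 PM − 4:55 AM = 15 hours 39 minutes.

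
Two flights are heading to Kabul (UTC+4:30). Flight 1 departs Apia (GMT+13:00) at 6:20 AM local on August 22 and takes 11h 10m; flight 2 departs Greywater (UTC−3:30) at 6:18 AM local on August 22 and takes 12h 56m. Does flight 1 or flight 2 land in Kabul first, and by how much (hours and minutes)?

Flight 1 in UTC: 6:20 AM − 13:00 = 5:20 PM on Aug 21.
+11 hours and 10 minutes → arrive 4:30 AM UTC on Aug 22.
Flight 2 in UTC: 6:18 AM + 3:30 = 9:48 AM on Aug 22.
+12 hours and 56 minutes → arrive 10:44 PM UTC on Aug 22.
Flight 1 lands earlier by 18 hours 14 minutes.

the first, by 18 hours 14 minutes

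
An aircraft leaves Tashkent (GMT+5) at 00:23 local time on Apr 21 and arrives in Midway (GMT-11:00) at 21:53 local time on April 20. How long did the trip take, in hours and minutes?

Departure in UTC: 00:23 − 5:00 = 19:23 on Apr 20.
Arrival in UTC: 21:53 + 11:00 = 08:53 on Apr 21.
Elapsed = 08:53 − 19:23 (+1 day) = 13 hours 30 minutes.

13 hours 30 minutes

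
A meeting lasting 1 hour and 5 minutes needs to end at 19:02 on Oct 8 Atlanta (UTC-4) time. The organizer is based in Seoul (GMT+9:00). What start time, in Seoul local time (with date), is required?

Target end time in UTC: 19:02 + 4:00 = 23:02 on Oct 8.
Subtract 1 hour and 5 minutes → start 21:57 UTC on Oct 8.
Seoul is UTC+9:00: 21:57 + 9:00 = 06:57 on Oct 9.

06:57 on October 9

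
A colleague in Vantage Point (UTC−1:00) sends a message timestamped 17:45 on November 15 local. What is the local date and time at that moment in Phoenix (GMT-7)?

11:45 on November 15

Phoenix is 6:00 behind Vantage Point.
Shift by the zone difference: 17:45 − 6:00 = 11:45 on Nov 15 in Phoenix.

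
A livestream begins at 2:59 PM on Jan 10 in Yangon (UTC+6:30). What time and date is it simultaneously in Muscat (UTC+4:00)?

In UTC: 2:59 PM − 6:30 = 8:29 AM on Jan 10.
Muscat is UTC+4:00: 8:29 AM + 4:00 = 12:29 PM on Jan 10.

12:29 PM on January 10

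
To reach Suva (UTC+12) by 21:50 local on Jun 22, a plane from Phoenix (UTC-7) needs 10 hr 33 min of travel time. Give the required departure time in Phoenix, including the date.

Target arrival in UTC: 21:50 − 12:00 = 09:50 on Jun 22.
Subtract 10 hours and 33 minutes → departure 23:17 UTC on Jun 21.
Phoenix is UTC−7:00: 23:17 − 7:00 = 16:17 on Jun 21.

16:17 on June 21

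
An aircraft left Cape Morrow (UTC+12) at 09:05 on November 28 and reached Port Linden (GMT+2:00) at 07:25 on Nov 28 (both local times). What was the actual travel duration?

Departure in UTC: 09:05 − 12:00 = 21:05 on Nov 27.
Arrival in UTC: 07:25 − 2:00 = 05:25 on Nov 28.
Elapsed = 05:25 − 21:05 (+1 day) = 8 hours 20 minutes.

8 hours 20 minutes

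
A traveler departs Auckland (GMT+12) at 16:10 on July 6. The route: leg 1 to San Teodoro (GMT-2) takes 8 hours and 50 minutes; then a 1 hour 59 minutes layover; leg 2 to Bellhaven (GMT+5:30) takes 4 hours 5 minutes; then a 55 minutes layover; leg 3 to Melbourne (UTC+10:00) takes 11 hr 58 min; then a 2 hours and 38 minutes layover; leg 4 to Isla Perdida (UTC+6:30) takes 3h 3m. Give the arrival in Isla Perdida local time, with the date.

Convert departure to UTC: 16:10 − 12:00 = 04:10 UTC on Jul 6.
Add 8 hours 50 minutes leg 1 → 13:00 UTC.
Add 1 hour 59 minutes layover in San Teodoro → 14:59 UTC.
Add 4 hours 5 minutes leg 2 → 19:04 UTC.
Add 55 minutes layover in Bellhaven → 19:59 UTC.
Add 11 hours and 58 minutes leg 3 → 07:57 UTC (Jul 7).
Add 2 hours 38 minutes layover in Melbourne → 10:35 UTC.
Add 3 hours and 3 minutes leg 4 → 13:38 UTC.
Isla Perdida is UTC+6:30, so local arrival = 13:38 + 6:30 = 20:08 on Jul 7.

20:08 on Jul 7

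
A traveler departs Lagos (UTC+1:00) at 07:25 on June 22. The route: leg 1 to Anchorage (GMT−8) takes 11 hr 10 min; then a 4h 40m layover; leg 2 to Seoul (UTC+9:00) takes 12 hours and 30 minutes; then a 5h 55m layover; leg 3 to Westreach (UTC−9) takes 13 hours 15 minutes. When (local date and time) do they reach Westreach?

20:55 on Jun 23

Convert departure to UTC: 07:25 − 1:00 = 06:25 UTC on Jun 22.
Add 11 hours 10 minutes leg 1 → 17:35 UTC.
Add 4 hours and 40 minutes layover in Anchorage → 22:15 UTC.
Add 12 hours and 30 minutes leg 2 → 10:45 UTC (Jun 23).
Add 5 hours and 55 minutes layover in Seoul → 16:40 UTC.
Add 13 hours 15 minutes leg 3 → 05:55 UTC (Jun 24).
Westreach is UTC−9:00, so local arrival = 05:55 − 9:00 = 20:55 on Jun 23.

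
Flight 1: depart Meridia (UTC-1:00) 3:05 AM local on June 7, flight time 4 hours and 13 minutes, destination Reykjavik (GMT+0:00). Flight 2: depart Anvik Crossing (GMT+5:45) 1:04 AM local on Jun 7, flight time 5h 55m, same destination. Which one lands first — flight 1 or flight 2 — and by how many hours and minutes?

Flight 1 in UTC: 3:05 AM + 1:00 = 4:05 AM on Jun 7.
+4 hours 13 minutes → arrive 8:18 AM UTC on Jun 7.
Flight 2 in UTC: 1:04 AM − 5:45 = 7:19 PM on Jun 6.
+5 hours 55 minutes → arrive 1:14 AM UTC on Jun 7.
Flight 2 lands earlier by 7 hours 4 minutes.

the second, by 7 hours 4 minutes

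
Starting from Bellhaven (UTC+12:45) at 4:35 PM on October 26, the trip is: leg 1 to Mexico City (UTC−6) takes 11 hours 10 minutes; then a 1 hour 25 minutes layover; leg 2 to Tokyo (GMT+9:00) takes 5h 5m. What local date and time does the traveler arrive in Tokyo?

Convert departure to UTC: 4:35 PM − 12:45 = 3:50 AM UTC on Oct 26.
Add 11 hours 10 minutes leg 1 → 3:00 PM UTC.
Add 1 hour and 25 minutes layover in Mexico City → 4:25 PM UTC.
Add 5 hours and 5 minutes leg 2 → 9:30 PM UTC.
Tokyo is UTC+9:00, so local arrival = 9:30 PM + 9:00 = 6:30 AM on Oct 27.

6:30 AM on October 27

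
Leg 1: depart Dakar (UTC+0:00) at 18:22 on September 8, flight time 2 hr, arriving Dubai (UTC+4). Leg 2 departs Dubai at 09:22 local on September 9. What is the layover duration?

Dakar is at UTC+0, so departure is already 18:22 UTC on Sep 8.
Add 2 hours flight time → 20:22 UTC.
Dubai is UTC+4:00, so local arrival = 20:22 + 4:00 = 00:22 on Sep 9.
Layover = 09:22 − 00:22 = 9 hours.

9 hours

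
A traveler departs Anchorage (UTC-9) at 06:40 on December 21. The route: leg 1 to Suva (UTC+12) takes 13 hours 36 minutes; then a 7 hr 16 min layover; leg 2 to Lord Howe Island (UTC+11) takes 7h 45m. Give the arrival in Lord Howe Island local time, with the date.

07:17 on Dec 23

Convert departure to UTC: 06:40 + 9:00 = 15:40 UTC on Dec 21.
Add 13 hours and 36 minutes leg 1 → 05:16 UTC (Dec 22).
Add 7 hours and 16 minutes layover in Suva → 12:32 UTC.
Add 7 hours 45 minutes leg 2 → 20:17 UTC.
Lord Howe Island is UTC+11:00, so local arrival = 20:17 + 11:00 = 07:17 on Dec 23.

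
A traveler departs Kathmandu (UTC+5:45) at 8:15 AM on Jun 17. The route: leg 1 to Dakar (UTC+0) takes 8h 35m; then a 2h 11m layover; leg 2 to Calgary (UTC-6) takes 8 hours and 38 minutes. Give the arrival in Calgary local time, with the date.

3:54 PM on Jun 17

Convert departure to UTC: 8:15 AM − 5:45 = 2:30 AM UTC on Jun 17.
Add 8 hours 35 minutes leg 1 → 11:05 AM UTC.
Add 2 hours 11 minutes layover in Dakar → 1:16 PM UTC.
Add 8 hours 38 minutes leg 2 → 9:54 PM UTC.
Calgary is UTC−6:00, so local arrival = 9:54 PM − 6:00 = 3:54 PM on Jun 17.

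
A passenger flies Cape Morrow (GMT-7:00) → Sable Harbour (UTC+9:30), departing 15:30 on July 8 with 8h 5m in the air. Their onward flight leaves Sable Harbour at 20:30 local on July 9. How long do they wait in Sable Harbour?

4 hours 25 minutes

Convert departure to UTC: 15:30 + 7:00 = 22:30 UTC on Jul 8.
Add 8 hours 5 minutes flight time → 06:35 UTC (Jul 9).
Sable Harbour is UTC+9:30, so local arrival = 06:35 + 9:30 = 16:05 on Jul 9.
Layover = 20:30 − 16:05 = 4 hours 25 minutes.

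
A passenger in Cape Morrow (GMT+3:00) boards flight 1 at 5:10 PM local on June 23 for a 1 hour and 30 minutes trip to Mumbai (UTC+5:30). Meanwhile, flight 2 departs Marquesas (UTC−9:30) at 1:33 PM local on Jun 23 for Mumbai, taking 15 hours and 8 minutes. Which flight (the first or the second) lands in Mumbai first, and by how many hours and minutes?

the first, by 22 hours 31 minutes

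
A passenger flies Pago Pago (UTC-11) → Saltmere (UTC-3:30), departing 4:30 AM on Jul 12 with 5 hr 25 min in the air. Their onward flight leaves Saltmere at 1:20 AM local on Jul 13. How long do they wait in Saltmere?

Convert departure to UTC: 4:30 AM + 11:00 = 3:30 PM UTC on Jul 12.
Add 5 hours and 25 minutes flight time → 8:55 PM UTC.
Saltmere is UTC−3:30, so local arrival = 8:55 PM − 3:30 = 5:25 PM on Jul 12.
Layover = 1:20 AM − 5:25 PM (+1 day) = 7 hours 55 minutes.

7 hours 55 minutes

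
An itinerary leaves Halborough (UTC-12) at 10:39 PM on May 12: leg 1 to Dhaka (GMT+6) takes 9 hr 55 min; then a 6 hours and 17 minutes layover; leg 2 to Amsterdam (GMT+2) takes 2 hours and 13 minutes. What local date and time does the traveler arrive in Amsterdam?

7:04 AM on May 14

Convert departure to UTC: 10:39 PM + 12:00 = 10:39 AM UTC on May 13.
Add 9 hours and 55 minutes leg 1 → 8:34 PM UTC.
Add 6 hours 17 minutes layover in Dhaka → 2:51 AM UTC (May 14).
Add 2 hours 13 minutes leg 2 → 5:04 AM UTC.
Amsterdam is UTC+2:00, so local arrival = 5:04 AM + 2:00 = 7:04 AM on May 14.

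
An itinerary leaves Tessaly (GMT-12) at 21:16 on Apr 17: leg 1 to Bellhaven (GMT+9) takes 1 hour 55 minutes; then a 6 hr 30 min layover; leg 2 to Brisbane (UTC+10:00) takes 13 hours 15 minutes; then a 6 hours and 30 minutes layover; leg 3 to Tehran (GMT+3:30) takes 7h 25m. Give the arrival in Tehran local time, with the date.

Convert departure to UTC: 21:16 + 12:00 = 09:16 UTC on Apr 18.
Add 1 hour and 55 minutes leg 1 → 11:11 UTC.
Add 6 hours 30 minutes layover in Bellhaven → 17:41 UTC.
Add 13 hours and 15 minutes leg 2 → 06:56 UTC (Apr 19).
Add 6 hours 30 minutes layover in Brisbane → 13:26 UTC.
Add 7 hours and 25 minutes leg 3 → 20:51 UTC.
Tehran is UTC+3:30, so local arrival = 20:51 + 3:30 = 00:21 on Apr 20.

00:21 on April 20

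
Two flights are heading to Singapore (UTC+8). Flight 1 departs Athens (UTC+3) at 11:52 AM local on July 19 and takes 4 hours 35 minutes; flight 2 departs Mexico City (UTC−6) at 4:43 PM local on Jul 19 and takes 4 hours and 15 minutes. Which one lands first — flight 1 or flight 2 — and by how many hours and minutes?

Flight 1 in UTC: 11:52 AM − 3:00 = 8:52 AM on Jul 19.
+4 hours and 35 minutes → arrive 1:27 PM UTC on Jul 19.
Flight 2 in UTC: 4:43 PM + 6:00 = 10:43 PM on Jul 19.
+4 hours and 15 minutes → arrive 2:58 AM UTC on Jul 20.
Flight 1 lands earlier by 13 hours 31 minutes.

the first, by 13 hours 31 minutes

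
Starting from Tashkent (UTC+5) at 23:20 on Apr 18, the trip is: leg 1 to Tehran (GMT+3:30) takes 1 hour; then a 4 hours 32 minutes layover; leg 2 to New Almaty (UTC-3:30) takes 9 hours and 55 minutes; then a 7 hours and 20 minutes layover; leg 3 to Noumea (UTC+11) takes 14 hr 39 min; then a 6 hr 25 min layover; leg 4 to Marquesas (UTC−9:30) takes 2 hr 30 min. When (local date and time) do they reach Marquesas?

07:11 on April 20

Convert departure to UTC: 23:20 − 5:00 = 18:20 UTC on Apr 18.
Add 1 hour leg 1 → 19:20 UTC.
Add 4 hours 32 minutes layover in Tehran → 23:52 UTC.
Add 9 hours and 55 minutes leg 2 → 09:47 UTC (Apr 19).
Add 7 hours and 20 minutes layover in New Almaty → 17:07 UTC.
Add 14 hours 39 minutes leg 3 → 07:46 UTC (Apr 20).
Add 6 hours and 25 minutes layover in Noumea → 14:11 UTC.
Add 2 hours and 30 minutes leg 4 → 16:41 UTC.
Marquesas is UTC−9:30, so local arrival = 16:41 − 9:30 = 07:11 on Apr 20.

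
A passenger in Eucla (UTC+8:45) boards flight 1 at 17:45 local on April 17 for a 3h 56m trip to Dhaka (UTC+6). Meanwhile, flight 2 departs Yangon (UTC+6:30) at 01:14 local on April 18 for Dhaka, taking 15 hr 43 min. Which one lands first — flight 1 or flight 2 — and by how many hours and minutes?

the first, by 21 hours 31 minutes

Flight 1 in UTC: 17:45 − 8:45 = 09:00 on Apr 17.
+3 hours 56 minutes → arrive 12:56 UTC on Apr 17.
Flight 2 in UTC: 01:14 − 6:30 = 18:44 on Apr 17.
+15 hours 43 minutes → arrive 10:27 UTC on Apr 18.
Flight 1 lands earlier by 21 hours 31 minutes.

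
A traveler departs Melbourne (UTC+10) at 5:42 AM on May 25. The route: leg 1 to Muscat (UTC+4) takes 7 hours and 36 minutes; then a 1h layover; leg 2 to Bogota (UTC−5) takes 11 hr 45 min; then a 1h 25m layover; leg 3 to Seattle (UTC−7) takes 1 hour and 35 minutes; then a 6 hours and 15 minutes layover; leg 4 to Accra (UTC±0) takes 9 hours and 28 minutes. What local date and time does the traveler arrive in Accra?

10:46 AM on May 26

Convert departure to UTC: 5:42 AM − 10:00 = 7:42 PM UTC on May 24.
Add 7 hours and 36 minutes leg 1 → 3:18 AM UTC (May 25).
Add 1 hour layover in Muscat → 4:18 AM UTC.
Add 11 hours 45 minutes leg 2 → 4:03 PM UTC.
Add 1 hour and 25 minutes layover in Bogota → 5:28 PM UTC.
Add 1 hour 35 minutes leg 3 → 7:03 PM UTC.
Add 6 hours 15 minutes layover in Seattle → 1:18 AM UTC (May 26).
Add 9 hours 28 minutes leg 4 → 10:46 AM UTC.
Accra is UTC+0, so local arrival is the same: 10:46 AM on May 26.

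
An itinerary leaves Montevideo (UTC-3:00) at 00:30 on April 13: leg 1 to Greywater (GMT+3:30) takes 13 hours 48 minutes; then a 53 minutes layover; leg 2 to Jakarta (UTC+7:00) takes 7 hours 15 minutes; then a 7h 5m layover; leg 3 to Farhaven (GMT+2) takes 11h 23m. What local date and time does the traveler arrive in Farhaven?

Convert departure to UTC: 00:30 + 3:00 = 03:30 UTC on Apr 13.
Add 13 hours 48 minutes leg 1 → 17:18 UTC.
Add 53 minutes layover in Greywater → 18:11 UTC.
Add 7 hours and 15 minutes leg 2 → 01:26 UTC (Apr 14).
Add 7 hours 5 minutes layover in Jakarta → 08:31 UTC.
Add 11 hours and 23 minutes leg 3 → 19:54 UTC.
Farhaven is UTC+2:00, so local arrival = 19:54 + 2:00 = 21:54 on Apr 14.

21:54 on Apr 14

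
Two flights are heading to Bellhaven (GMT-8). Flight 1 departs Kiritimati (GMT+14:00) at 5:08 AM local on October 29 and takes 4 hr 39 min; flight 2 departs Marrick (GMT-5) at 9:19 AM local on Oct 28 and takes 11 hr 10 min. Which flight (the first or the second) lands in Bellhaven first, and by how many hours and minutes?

the first, by 5 hours 42 minutes

Flight 1 in UTC: 5:08 AM − 14:00 = 3:08 PM on Oct 28.
+4 hours and 39 minutes → arrive 7:47 PM UTC on Oct 28.
Flight 2 in UTC: 9:19 AM + 5:00 = 2:19 PM on Oct 28.
+11 hours and 10 minutes → arrive 1:29 AM UTC on Oct 29.
Flight 1 lands earlier by 5 hours 42 minutes.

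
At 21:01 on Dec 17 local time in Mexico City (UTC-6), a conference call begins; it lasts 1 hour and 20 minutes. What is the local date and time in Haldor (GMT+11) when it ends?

Convert start to UTC: 21:01 + 6:00 = 03:01 UTC on Dec 18.
Add 1 hour and 20 minutes duration → 04:21 UTC.
Haldor is UTC+11:00, so local end time = 04:21 + 11:00 = 15:21 on Dec 18.

15:21 on Dec 18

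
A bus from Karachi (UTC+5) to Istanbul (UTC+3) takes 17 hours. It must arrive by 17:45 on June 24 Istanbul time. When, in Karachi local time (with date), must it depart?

Target arrival in UTC: 17:45 − 3:00 = 14:45 on Jun 24.
Subtract 17 hours → departure 21:45 UTC on Jun 23.
Karachi is UTC+5:00: 21:45 + 5:00 = 02:45 on Jun 24.

02:45 on Jun 24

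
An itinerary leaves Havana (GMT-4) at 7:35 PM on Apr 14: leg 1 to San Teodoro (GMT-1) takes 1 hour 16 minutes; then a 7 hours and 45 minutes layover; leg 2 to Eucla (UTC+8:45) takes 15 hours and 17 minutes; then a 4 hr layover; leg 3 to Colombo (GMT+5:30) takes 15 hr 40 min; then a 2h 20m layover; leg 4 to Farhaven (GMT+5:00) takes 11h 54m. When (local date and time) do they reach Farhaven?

Convert departure to UTC: 7:35 PM + 4:00 = 11:35 PM UTC on Apr 14.
Add 1 hour and 16 minutes leg 1 → 12:51 AM UTC (Apr 15).
Add 7 hours 45 minutes layover in San Teodoro → 8:36 AM UTC.
Add 15 hours and 17 minutes leg 2 → 11:53 PM UTC.
Add 4 hours layover in Eucla → 3:53 AM UTC (Apr 16).
Add 15 hours and 40 minutes leg 3 → 7:33 PM UTC.
Add 2 hours 20 minutes layover in Colombo → 9:53 PM UTC.
Add 11 hours 54 minutes leg 4 → 9:47 AM UTC (Apr 17).
Farhaven is UTC+5:00, so local arrival = 9:47 AM + 5:00 = 2:47 PM on Apr 17.

2:47 PM on April 17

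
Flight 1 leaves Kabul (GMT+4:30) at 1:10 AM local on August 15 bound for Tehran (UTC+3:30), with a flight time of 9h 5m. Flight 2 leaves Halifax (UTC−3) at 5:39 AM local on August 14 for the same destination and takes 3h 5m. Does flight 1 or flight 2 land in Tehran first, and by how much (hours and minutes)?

Flight 1 in UTC: 1:10 AM − 4:30 = 8:40 PM on Aug 14.
+9 hours and 5 minutes → arrive 5:45 AM UTC on Aug 15.
Flight 2 in UTC: 5:39 AM + 3:00 = 8:39 AM on Aug 14.
+3 hours and 5 minutes → arrive 11:44 AM UTC on Aug 14.
Flight 2 lands earlier by 18 hours 1 minute.

the second, by 18 hours 1 minute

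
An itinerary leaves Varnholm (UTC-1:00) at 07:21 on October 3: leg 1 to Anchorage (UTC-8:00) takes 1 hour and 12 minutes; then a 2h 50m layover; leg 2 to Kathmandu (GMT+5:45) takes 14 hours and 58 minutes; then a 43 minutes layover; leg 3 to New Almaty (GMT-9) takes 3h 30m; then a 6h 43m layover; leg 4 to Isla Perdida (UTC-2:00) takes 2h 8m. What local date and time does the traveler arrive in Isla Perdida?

Convert departure to UTC: 07:21 + 1:00 = 08:21 UTC on Oct 3.
Add 1 hour 12 minutes leg 1 → 09:33 UTC.
Add 2 hours and 50 minutes layover in Anchorage → 12:23 UTC.
Add 14 hours 58 minutes leg 2 → 03:21 UTC (Oct 4).
Add 43 minutes layover in Kathmandu → 04:04 UTC.
Add 3 hours and 30 minutes leg 3 → 07:34 UTC.
Add 6 hours and 43 minutes layover in New Almaty → 14:17 UTC.
Add 2 hours and 8 minutes leg 4 → 16:25 UTC.
Isla Perdida is UTC−2:00, so local arrival = 16:25 − 2:00 = 14:25 on Oct 4.

14:25 on Oct 4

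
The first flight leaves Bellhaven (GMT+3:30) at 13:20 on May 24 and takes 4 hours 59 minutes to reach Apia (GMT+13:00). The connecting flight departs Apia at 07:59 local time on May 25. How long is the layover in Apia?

4 hours 10 minutes

Convert departure to UTC: 13:20 − 3:30 = 09:50 UTC on May 24.
Add 4 hours and 59 minutes flight time → 14:49 UTC.
Apia is UTC+13:00, so local arrival = 14:49 + 13:00 = 03:49 on May 25.
Layover = 07:59 − 03:49 = 4 hours 10 minutes.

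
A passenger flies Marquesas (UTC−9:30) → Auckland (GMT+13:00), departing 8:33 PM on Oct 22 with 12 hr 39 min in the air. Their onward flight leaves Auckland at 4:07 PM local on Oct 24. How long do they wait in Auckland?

8 hours 25 minutes

Convert departure to UTC: 8:33 PM + 9:30 = 6:03 AM UTC on Oct 23.
Add 12 hours and 39 minutes flight time → 6:42 PM UTC.
Auckland is UTC+13:00, so local arrival = 6:42 PM + 13:00 = 7:42 AM on Oct 24.
Layover = 4:07 PM − 7:42 AM = 8 hours 25 minutes.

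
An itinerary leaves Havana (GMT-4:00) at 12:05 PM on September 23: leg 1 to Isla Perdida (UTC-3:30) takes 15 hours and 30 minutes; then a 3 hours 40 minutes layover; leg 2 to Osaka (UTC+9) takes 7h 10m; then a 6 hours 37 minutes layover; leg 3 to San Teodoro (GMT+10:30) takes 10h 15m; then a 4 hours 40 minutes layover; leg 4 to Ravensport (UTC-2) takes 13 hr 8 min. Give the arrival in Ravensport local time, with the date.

Convert departure to UTC: 12:05 PM + 4:00 = 4:05 PM UTC on Sep 23.
Add 15 hours and 30 minutes leg 1 → 7:35 AM UTC (Sep 24).
Add 3 hours 40 minutes layover in Isla Perdida → 11:15 AM UTC.
Add 7 hours 10 minutes leg 2 → 6:25 PM UTC.
Add 6 hours 37 minutes layover in Osaka → 1:02 AM UTC (Sep 25).
Add 10 hours 15 minutes leg 3 → 11:17 AM UTC.
Add 4 hours and 40 minutes layover in San Teodoro → 3:57 PM UTC.
Add 13 hours and 8 minutes leg 4 → 5:05 AM UTC (Sep 26).
Ravensport is UTC−2:00, so local arrival = 5:05 AM − 2:00 = 3:05 AM on Sep 26.

3:05 AM on September 26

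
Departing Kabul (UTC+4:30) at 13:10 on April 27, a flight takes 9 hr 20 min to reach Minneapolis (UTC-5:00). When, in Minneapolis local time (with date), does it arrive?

Convert departure to UTC: 13:10 − 4:30 = 08:40 UTC on Apr 27.
Add 9 hours and 20 minutes travel time → 18:00 UTC.
Minneapolis is UTC−5:00, so local arrival = 18:00 − 5:00 = 13:00 on Apr 27.

13:00 on Apr 27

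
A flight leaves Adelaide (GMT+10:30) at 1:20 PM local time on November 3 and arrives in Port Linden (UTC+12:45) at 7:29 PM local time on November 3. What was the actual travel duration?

3 hours 54 minutes

Departure in UTC: 1:20 PM − 10:30 = 2:50 AM on Nov 3.
Arrival in UTC: 7:29 PM − 12:45 = 6:44 AM on Nov 3.
Elapsed = 6:44 AM − 2:50 AM = 3 hours 54 minutes.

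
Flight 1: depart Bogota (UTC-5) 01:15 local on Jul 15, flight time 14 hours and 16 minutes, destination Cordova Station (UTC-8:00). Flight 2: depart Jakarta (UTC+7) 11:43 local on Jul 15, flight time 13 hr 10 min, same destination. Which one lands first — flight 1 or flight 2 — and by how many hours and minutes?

the second, by 2 hours 38 minutes

Flight 1 in UTC: 01:15 + 5:00 = 06:15 on Jul 15.
+14 hours 16 minutes → arrive 20:31 UTC on Jul 15.
Flight 2 in UTC: 11:43 − 7:00 = 04:43 on Jul 15.
+13 hours 10 minutes → arrive 17:53 UTC on Jul 15.
Flight 2 lands earlier by 2 hours 38 minutes.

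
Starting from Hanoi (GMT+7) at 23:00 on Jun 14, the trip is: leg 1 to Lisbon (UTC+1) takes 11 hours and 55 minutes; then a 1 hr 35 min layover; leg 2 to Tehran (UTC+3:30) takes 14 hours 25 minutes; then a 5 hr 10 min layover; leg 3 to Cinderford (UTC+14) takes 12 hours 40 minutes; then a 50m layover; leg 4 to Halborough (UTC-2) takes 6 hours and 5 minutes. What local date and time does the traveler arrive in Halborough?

Convert departure to UTC: 23:00 − 7:00 = 16:00 UTC on Jun 14.
Add 11 hours 55 minutes leg 1 → 03:55 UTC (Jun 15).
Add 1 hour 35 minutes layover in Lisbon → 05:30 UTC.
Add 14 hours and 25 minutes leg 2 → 19:55 UTC.
Add 5 hours and 10 minutes layover in Tehran → 01:05 UTC (Jun 16).
Add 12 hours 40 minutes leg 3 → 13:45 UTC.
Add 50 minutes layover in Cinderford → 14:35 UTC.
Add 6 hours 5 minutes leg 4 → 20:40 UTC.
Halborough is UTC−2:00, so local arrival = 20:40 − 2:00 = 18:40 on Jun 16.

18:40 on Jun 16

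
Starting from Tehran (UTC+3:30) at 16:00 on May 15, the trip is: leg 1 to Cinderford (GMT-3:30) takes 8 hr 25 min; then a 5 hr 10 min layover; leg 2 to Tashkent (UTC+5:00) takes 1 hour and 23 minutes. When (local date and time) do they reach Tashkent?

08:28 on May 16

Convert departure to UTC: 16:00 − 3:30 = 12:30 UTC on May 15.
Add 8 hours and 25 minutes leg 1 → 20:55 UTC.
Add 5 hours and 10 minutes layover in Cinderford → 02:05 UTC (May 16).
Add 1 hour and 23 minutes leg 2 → 03:28 UTC.
Tashkent is UTC+5:00, so local arrival = 03:28 + 5:00 = 08:28 on May 16.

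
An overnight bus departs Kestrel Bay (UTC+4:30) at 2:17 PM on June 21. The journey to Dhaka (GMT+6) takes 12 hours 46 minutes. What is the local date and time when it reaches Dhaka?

Dhaka is 1:30 ahead of Kestrel Bay.
After 12 hours 46 minutes it is 3:03 AM (Jun 22) in Kestrel Bay.
Shift by the zone difference: 3:03 AM + 1:30 = 4:33 AM on Jun 22 in Dhaka.

4:33 AM on June 22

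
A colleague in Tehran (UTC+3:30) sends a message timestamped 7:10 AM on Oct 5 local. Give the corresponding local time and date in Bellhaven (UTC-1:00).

Bellhaven is 4:30 behind Tehran.
Shift by the zone difference: 7:10 AM − 4:30 = 2:40 AM on Oct 5 in Bellhaven.

2:40 AM on Oct 5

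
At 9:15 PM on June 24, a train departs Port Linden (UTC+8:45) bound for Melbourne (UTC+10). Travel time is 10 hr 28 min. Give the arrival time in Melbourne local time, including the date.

Melbourne is 1:15 ahead of Port Linden.
After 10 hours and 28 minutes it is 7:43 AM (Jun 25) in Port Linden.
Shift by the zone difference: 7:43 AM + 1:15 = 8:58 AM on Jun 25 in Melbourne.

8:58 AM on June 25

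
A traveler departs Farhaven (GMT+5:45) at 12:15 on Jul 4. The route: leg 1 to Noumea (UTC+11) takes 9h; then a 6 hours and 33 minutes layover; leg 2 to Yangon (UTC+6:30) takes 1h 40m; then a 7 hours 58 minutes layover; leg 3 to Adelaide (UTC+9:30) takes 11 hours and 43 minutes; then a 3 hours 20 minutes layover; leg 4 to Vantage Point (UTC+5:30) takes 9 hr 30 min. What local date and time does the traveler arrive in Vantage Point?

Convert departure to UTC: 12:15 − 5:45 = 06:30 UTC on Jul 4.
Add 9 hours leg 1 → 15:30 UTC.
Add 6 hours and 33 minutes layover in Noumea → 22:03 UTC.
Add 1 hour 40 minutes leg 2 → 23:43 UTC.
Add 7 hours and 58 minutes layover in Yangon → 07:41 UTC (Jul 5).
Add 11 hours and 43 minutes leg 3 → 19:24 UTC.
Add 3 hours 20 minutes layover in Adelaide → 22:44 UTC.
Add 9 hours and 30 minutes leg 4 → 08:14 UTC (Jul 6).
Vantage Point is UTC+5:30, so local arrival = 08:14 + 5:30 = 13:44 on Jul 6.

13:44 on July 6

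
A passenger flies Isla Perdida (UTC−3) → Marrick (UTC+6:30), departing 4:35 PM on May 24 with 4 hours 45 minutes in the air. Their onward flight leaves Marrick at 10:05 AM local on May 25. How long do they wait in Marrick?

3 hours 15 minutes

Convert departure to UTC: 4:35 PM + 3:00 = 7:35 PM UTC on May 24.
Add 4 hours 45 minutes flight time → 12:20 AM UTC (May 25).
Marrick is UTC+6:30, so local arrival = 12:20 AM + 6:30 = 6:50 AM on May 25.
Layover = 10:05 AM − 6:50 AM = 3 hours 15 minutes.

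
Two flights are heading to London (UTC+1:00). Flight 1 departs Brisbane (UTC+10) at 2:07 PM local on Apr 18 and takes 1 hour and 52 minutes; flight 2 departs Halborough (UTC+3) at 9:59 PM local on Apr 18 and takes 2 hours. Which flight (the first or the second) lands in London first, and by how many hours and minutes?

Flight 1 in UTC: 2:07 PM − 10:00 = 4:07 AM on Apr 18.
+1 hour 52 minutes → arrive 5:59 AM UTC on Apr 18.
Flight 2 in UTC: 9:59 PM − 3:00 = 6:59 PM on Apr 18.
+2 hours → arrive 8:59 PM UTC on Apr 18.
Flight 1 lands earlier by 15 hours.

the first, by 15 hours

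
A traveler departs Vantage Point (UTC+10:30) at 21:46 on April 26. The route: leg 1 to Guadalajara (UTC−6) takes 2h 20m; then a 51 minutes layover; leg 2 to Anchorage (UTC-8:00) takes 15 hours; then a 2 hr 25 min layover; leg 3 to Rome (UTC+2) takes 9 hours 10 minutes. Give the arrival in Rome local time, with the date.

Convert departure to UTC: 21:46 − 10:30 = 11:16 UTC on Apr 26.
Add 2 hours and 20 minutes leg 1 → 13:36 UTC.
Add 51 minutes layover in Guadalajara → 14:27 UTC.
Add 15 hours leg 2 → 05:27 UTC (Apr 27).
Add 2 hours 25 minutes layover in Anchorage → 07:52 UTC.
Add 9 hours 10 minutes leg 3 → 17:02 UTC.
Rome is UTC+2:00, so local arrival = 17:02 + 2:00 = 19:02 on Apr 27.

19:02 on April 27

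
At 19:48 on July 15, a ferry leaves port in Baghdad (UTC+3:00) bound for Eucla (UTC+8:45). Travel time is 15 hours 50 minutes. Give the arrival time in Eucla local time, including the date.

Convert departure to UTC: 19:48 − 3:00 = 16:48 UTC on Jul 15.
Add 15 hours and 50 minutes travel time → 08:38 UTC (Jul 16).
Eucla is UTC+8:45, so local arrival = 08:38 + 8:45 = 17:23 on Jul 16.

17:23 on July 16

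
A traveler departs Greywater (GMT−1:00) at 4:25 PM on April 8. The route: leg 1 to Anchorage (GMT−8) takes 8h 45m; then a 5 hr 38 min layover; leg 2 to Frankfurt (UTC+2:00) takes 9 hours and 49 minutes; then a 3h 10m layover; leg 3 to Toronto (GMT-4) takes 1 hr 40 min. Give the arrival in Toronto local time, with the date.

Convert departure to UTC: 4:25 PM + 1:00 = 5:25 PM UTC on Apr 8.
Add 8 hours and 45 minutes leg 1 → 2:10 AM UTC (Apr 9).
Add 5 hours 38 minutes layover in Anchorage → 7:48 AM UTC.
Add 9 hours 49 minutes leg 2 → 5:37 PM UTC.
Add 3 hours and 10 minutes layover in Frankfurt → 8:47 PM UTC.
Add 1 hour 40 minutes leg 3 → 10:27 PM UTC.
Toronto is UTC−4:00, so local arrival = 10:27 PM − 4:00 = 6:27 PM on Apr 9.

6:27 PM on Apr 9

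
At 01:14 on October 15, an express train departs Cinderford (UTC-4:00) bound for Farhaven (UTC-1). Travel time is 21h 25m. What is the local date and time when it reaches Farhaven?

01:39 on October 16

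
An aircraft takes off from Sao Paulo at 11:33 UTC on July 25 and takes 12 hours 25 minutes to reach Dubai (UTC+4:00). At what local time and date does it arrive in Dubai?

03:58 on Jul 26

Departure is given in UTC: 11:33 on Jul 25.
Add 12 hours and 25 minutes → 23:58 UTC.
Dubai is UTC+4:00: 23:58 + 4:00 = 03:58 on Jul 26.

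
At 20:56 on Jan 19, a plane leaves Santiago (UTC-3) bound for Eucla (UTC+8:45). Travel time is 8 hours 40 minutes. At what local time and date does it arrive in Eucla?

Convert departure to UTC: 20:56 + 3:00 = 23:56 UTC on Jan 19.
Add 8 hours 40 minutes travel time → 08:36 UTC (Jan 20).
Eucla is UTC+8:45, so local arrival = 08:36 + 8:45 = 17:21 on Jan 20.

17:21 on Jan 20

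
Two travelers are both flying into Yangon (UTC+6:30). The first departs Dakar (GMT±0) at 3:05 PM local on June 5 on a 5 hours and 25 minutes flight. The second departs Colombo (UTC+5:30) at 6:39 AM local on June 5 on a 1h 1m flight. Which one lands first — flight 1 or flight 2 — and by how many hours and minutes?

the second, by 18 hours 20 minutes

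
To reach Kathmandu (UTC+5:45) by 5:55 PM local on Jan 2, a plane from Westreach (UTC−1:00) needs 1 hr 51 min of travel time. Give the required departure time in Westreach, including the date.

9:19 AM on Jan 2

Target arrival in UTC: 5:55 PM − 5:45 = 12:10 PM on Jan 2.
Subtract 1 hour 51 minutes → departure 10:19 AM UTC on Jan 2.
Westreach is UTC−1:00: 10:19 AM − 1:00 = 9:19 AM on Jan 2.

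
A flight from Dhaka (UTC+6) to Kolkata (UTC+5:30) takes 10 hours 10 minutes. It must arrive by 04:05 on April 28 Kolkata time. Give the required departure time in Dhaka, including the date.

Target arrival in UTC: 04:05 − 5:30 = 22:35 on Apr 27.
Subtract 10 hours and 10 minutes → departure 12:25 UTC on Apr 27.
Dhaka is UTC+6:00: 12:25 + 6:00 = 18:25 on Apr 27.

18:25 on April 27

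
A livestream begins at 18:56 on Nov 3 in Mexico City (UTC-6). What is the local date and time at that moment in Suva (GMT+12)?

12:56 on Nov 4

Suva is 18:00 ahead of Mexico City.
Shift by the zone difference: 18:56 + 18:00 = 12:56 on Nov 4 in Suva.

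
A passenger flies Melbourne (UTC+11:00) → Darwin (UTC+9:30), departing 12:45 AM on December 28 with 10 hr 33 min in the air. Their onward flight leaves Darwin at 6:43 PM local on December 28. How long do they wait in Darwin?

8 hours 55 minutes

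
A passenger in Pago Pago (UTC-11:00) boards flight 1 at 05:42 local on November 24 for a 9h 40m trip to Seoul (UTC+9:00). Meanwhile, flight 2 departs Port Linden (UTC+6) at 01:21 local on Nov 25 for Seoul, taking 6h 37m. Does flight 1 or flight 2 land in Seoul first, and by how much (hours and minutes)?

Flight 1 in UTC: 05:42 + 11:00 = 16:42 on Nov 24.
+9 hours and 40 minutes → arrive 02:22 UTC on Nov 25.
Flight 2 in UTC: 01:21 − 6:00 = 19:21 on Nov 24.
+6 hours and 37 minutes → arrive 01:58 UTC on Nov 25.
Flight 2 lands earlier by 24 minutes.

the second, by 24 minutes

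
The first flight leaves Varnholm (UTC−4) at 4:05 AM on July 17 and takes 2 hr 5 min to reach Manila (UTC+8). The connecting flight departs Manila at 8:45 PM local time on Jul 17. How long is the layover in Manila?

2 hours 35 minutes

Convert departure to UTC: 4:05 AM + 4:00 = 8:05 AM UTC on Jul 17.
Add 2 hours 5 minutes flight time → 10:10 AM UTC.
Manila is UTC+8:00, so local arrival = 10:10 AM + 8:00 = 6:10 PM on Jul 17.
Layover = 8:45 PM − 6:10 PM = 2 hours 35 minutes.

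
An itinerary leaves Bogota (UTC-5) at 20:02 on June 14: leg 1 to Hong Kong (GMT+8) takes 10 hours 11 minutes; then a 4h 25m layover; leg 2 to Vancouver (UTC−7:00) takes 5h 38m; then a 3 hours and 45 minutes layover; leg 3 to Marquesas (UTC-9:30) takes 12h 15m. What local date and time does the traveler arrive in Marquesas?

Convert departure to UTC: 20:02 + 5:00 = 01:02 UTC on Jun 15.
Add 10 hours and 11 minutes leg 1 → 11:13 UTC.
Add 4 hours 25 minutes layover in Hong Kong → 15:38 UTC.
Add 5 hours and 38 minutes leg 2 → 21:16 UTC.
Add 3 hours and 45 minutes layover in Vancouver → 01:01 UTC (Jun 16).
Add 12 hours and 15 minutes leg 3 → 13:16 UTC.
Marquesas is UTC−9:30, so local arrival = 13:16 − 9:30 = 03:46 on Jun 16.

03:46 on Jun 16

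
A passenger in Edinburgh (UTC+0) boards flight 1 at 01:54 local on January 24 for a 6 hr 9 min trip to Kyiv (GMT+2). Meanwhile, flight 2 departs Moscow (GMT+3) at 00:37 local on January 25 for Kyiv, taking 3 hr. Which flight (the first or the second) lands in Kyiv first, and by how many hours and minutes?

the first, by 16 hours 34 minutes

Flight 1 departs at 01:54 UTC (Jan 24).
+6 hours 9 minutes → arrive 08:03 UTC on Jan 24.
Flight 2 in UTC: 00:37 − 3:00 = 21:37 on Jan 24.
+3 hours → arrive 00:37 UTC on Jan 25.
Flight 1 lands earlier by 16 hours 34 minutes.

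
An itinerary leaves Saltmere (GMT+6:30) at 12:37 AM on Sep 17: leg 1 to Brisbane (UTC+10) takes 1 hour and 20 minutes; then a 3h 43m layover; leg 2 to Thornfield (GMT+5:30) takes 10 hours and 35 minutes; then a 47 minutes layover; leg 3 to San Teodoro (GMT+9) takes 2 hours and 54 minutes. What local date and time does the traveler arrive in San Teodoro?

Convert departure to UTC: 12:37 AM − 6:30 = 6:07 PM UTC on Sep 16.
Add 1 hour and 20 minutes leg 1 → 7:27 PM UTC.
Add 3 hours and 43 minutes layover in Brisbane → 11:10 PM UTC.
Add 10 hours and 35 minutes leg 2 → 9:45 AM UTC (Sep 17).
Add 47 minutes layover in Thornfield → 10:32 AM UTC.
Add 2 hours and 54 minutes leg 3 → 1:26 PM UTC.
San Teodoro is UTC+9:00, so local arrival = 1:26 PM + 9:00 = 10:26 PM on Sep 17.

10:26 PM on September 17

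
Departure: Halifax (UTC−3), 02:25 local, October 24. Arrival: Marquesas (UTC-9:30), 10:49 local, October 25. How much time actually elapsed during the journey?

Marquesas is 6:30 behind Halifax.
Clock-face elapsed time (ignoring zones) is 32 hours 24 minutes.
Actual elapsed = 32 hours 24 minutes + 6:30 = 38 hours 54 minutes.

38 hours 54 minutes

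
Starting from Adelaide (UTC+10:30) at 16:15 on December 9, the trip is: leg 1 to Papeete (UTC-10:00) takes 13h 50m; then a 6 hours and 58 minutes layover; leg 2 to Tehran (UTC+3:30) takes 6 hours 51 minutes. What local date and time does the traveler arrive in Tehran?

Convert departure to UTC: 16:15 − 10:30 = 05:45 UTC on Dec 9.
Add 13 hours and 50 minutes leg 1 → 19:35 UTC.
Add 6 hours 58 minutes layover in Papeete → 02:33 UTC (Dec 10).
Add 6 hours 51 minutes leg 2 → 09:24 UTC.
Tehran is UTC+3:30, so local arrival = 09:24 + 3:30 = 12:54 on Dec 10.

12:54 on December 10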